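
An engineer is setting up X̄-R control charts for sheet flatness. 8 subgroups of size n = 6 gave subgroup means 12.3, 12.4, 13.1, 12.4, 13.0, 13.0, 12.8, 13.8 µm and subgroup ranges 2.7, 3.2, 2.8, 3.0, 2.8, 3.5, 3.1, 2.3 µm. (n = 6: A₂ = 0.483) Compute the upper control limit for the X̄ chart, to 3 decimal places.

X̄̄ = (12.3 + 12.4 + 13.1 + 12.4 + 13.0 + 13.0 + 12.8 + 13.8) / 8 = 102.8000 / 8 = 12.8500
R̄ = (2.7 + 3.2 + 2.8 + 3.0 + 2.8 + 3.5 + 3.1 + 2.3) / 8 = 23.4000 / 8 = 2.9250
UCL = X̄̄ + A₂·R̄ = 12.8500 + 0.483 × 2.9250 = 14.2628

14.263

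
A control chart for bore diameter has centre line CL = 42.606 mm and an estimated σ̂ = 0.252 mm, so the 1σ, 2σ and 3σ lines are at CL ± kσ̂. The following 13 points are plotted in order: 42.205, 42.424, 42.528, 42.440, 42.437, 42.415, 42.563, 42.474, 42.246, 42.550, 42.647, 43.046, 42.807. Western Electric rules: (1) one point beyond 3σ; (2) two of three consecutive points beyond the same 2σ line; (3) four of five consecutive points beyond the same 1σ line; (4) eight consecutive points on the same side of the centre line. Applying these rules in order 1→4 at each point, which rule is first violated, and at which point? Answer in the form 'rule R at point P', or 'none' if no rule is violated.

Zone of each point (C = within 1σ̂, B = 1σ̂–2σ̂, A = 2σ̂–3σ̂, * = beyond 3σ̂; sign = side of CL): 1:-B, 2:-C, 3:-C, 4:-C, 5:-C, 6:-C, 7:-C, 8:-C, 9:-B, 10:-C, 11:+C, 12:+B, 13:+C
Rule 4 (eight consecutive points on the same side of the centre line) is satisfied at point 8.

rule 4 at point 8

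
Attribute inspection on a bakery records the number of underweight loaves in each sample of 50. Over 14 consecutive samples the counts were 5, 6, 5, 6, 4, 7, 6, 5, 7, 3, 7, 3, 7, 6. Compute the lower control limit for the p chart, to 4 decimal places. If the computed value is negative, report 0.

0.0000

p̄ = Σdᵢ / (k·n) = 77 / (14 × 50) = 0.11000
LCL = p̄ − 3·√(p̄(1−p̄)/n) = 0.11000 − 3 × 0.04425 = -0.02275 → 0 (negative, so LCL = 0)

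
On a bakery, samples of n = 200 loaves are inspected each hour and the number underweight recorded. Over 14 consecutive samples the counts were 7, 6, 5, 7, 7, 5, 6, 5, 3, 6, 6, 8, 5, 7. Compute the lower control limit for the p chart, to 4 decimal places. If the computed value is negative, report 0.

p̄ = Σdᵢ / (k·n) = 83 / (14 × 200) = 0.02964
LCL = p̄ − 3·√(p̄(1−p̄)/n) = 0.02964 − 3 × 0.01199 = -0.00633 → 0 (negative, so LCL = 0)

0.0000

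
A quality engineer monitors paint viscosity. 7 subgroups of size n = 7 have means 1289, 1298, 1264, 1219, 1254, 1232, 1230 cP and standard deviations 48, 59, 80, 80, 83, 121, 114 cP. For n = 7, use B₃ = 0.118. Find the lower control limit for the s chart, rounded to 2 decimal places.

s̄ = (48 + 59 + 80 + 80 + 83 + 121 + 114) / 7 = 83.5714
LCL_s = B₃·s̄ = 0.118 × 83.5714 = 9.8614

9.86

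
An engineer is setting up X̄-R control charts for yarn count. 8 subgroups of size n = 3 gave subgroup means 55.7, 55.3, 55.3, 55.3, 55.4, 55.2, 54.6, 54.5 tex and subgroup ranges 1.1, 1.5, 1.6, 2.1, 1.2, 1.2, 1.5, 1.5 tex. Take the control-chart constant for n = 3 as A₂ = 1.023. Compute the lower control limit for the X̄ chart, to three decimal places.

53.666

X̄̄ = (55.7 + 55.3 + 55.3 + 55.3 + 55.4 + 55.2 + 54.6 + 54.5) / 8 = 441.3000 / 8 = 55.1625
R̄ = (1.1 + 1.5 + 1.6 + 2.1 + 1.2 + 1.2 + 1.5 + 1.5) / 8 = 11.7000 / 8 = 1.4625
LCL = X̄̄ − A₂·R̄ = 55.1625 − 1.023 × 1.4625 = 53.6664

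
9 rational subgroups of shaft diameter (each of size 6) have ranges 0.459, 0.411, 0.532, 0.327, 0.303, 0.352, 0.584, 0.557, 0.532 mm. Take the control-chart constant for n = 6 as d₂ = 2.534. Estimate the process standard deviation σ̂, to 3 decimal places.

0.178

R̄ = (0.459 + 0.411 + 0.532 + 0.327 + 0.303 + 0.352 + 0.584 + 0.557 + 0.532) / 9 = 0.4508
σ̂ = R̄ / d₂ = 0.4508 / 2.534 = 0.1779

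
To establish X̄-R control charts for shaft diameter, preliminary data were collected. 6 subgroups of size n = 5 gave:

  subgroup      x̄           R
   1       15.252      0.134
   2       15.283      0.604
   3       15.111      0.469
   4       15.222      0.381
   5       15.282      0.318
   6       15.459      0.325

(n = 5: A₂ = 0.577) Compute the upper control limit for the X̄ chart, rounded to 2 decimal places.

X̄̄ = (15.252 + 15.283 + 15.111 + 15.222 + 15.282 + 15.459) / 6 = 91.6090 / 6 = 15.2682
R̄ = (0.134 + 0.604 + 0.469 + 0.381 + 0.318 + 0.325) / 6 = 2.2310 / 6 = 0.3718
UCL = X̄̄ + A₂·R̄ = 15.2682 + 0.577 × 0.3718 = 15.4827

15.48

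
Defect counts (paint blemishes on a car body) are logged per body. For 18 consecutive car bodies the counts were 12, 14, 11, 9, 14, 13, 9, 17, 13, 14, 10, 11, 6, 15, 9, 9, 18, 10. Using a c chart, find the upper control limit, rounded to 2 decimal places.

c̄ = (12 + 14 + 11 + 9 + 14 + 13 + 9 + 17 + 13 + 14 + 10 + 11 + 6 + 15 + 9 + 9 + 18 + 10) / 18 = 214 / 18 = 11.8889
UCL = c̄ + 3√c̄ = 11.8889 + 3 × √11.8889 = 11.8889 + 3 × 3.4480 = 22.2330

22.23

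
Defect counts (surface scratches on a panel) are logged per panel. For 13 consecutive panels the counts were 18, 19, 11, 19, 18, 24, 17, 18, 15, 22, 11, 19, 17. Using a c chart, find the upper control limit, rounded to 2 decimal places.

c̄ = (18 + 19 + 11 + 19 + 18 + 24 + 17 + 18 + 15 + 22 + 11 + 19 + 17) / 13 = 228 / 13 = 17.5385
UCL = c̄ + 3√c̄ = 17.5385 + 3 × √17.5385 = 17.5385 + 3 × 4.1879 = 30.1021

30.10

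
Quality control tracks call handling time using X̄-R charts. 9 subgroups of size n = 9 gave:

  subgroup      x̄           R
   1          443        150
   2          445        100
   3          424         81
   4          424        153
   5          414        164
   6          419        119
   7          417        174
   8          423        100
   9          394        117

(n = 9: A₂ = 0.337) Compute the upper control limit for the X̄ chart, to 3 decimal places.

X̄̄ = (443 + 445 + 424 + 424 + 414 + 419 + 417 + 423 + 394) / 9 = 3803.0000 / 9 = 422.5556
R̄ = (150 + 100 + 81 + 153 + 164 + 119 + 174 + 100 + 117) / 9 = 1158.0000 / 9 = 128.6667
UCL = X̄̄ + A₂·R̄ = 422.5556 + 0.337 × 128.6667 = 465.9162

465.916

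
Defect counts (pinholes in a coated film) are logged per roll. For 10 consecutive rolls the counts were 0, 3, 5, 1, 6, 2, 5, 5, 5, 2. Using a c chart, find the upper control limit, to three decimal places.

8.932

c̄ = (0 + 3 + 5 + 1 + 6 + 2 + 5 + 5 + 5 + 2) / 10 = 34 / 10 = 3.4000
UCL = c̄ + 3√c̄ = 3.4000 + 3 × √3.4000 = 3.4000 + 3 × 1.8439 = 8.9317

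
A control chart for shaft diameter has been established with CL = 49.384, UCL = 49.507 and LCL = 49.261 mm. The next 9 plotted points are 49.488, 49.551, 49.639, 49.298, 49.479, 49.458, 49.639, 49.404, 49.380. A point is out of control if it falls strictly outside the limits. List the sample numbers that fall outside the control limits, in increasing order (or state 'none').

2, 3, 7

Compare each point to [49.261, 49.507]: sample 2 = 49.551 > UCL; sample 3 = 49.639 > UCL; sample 7 = 49.639 > UCL.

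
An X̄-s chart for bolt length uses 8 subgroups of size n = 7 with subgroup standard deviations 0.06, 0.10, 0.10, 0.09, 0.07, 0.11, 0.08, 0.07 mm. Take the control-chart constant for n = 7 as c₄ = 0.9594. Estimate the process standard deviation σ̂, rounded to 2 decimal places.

s̄ = (0.06 + 0.10 + 0.10 + 0.09 + 0.07 + 0.11 + 0.08 + 0.07) / 8 = 0.0850
σ̂ = s̄ / c₄ = 0.0850 / 0.9594 = 0.0886

0.09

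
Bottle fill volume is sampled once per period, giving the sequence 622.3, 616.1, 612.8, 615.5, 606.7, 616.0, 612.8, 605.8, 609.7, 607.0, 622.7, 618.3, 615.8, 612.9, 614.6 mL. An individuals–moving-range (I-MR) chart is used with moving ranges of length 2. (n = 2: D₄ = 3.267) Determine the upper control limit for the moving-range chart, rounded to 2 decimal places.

Moving ranges: 6.2, 3.3, 2.7, 8.8, 9.3, 3.2, 7.0, 3.9, 2.7, 15.7, 4.4, 2.5, 2.9, 1.7; M̄R̄ = 74.3000 / 14 = 5.3071
UCL_MR = D₄·M̄R̄ = 3.267 × 5.3071 = 17.3384

17.34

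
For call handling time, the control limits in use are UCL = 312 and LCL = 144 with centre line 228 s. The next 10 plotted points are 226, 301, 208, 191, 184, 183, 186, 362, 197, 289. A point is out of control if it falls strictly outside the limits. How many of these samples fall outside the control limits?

Compare each point to [144, 312]: sample 8 = 362 > UCL.

1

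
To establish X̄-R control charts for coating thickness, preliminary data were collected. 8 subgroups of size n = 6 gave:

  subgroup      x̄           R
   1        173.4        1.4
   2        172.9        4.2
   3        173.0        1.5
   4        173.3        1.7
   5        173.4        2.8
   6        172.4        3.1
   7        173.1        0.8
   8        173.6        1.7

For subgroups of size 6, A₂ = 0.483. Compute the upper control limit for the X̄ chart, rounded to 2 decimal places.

174.18

X̄̄ = (173.4 + 172.9 + 173.0 + 173.3 + 173.4 + 172.4 + 173.1 + 173.6) / 8 = 1385.1000 / 8 = 173.1375
R̄ = (1.4 + 4.2 + 1.5 + 1.7 + 2.8 + 3.1 + 0.8 + 1.7) / 8 = 17.2000 / 8 = 2.1500
UCL = X̄̄ + A₂·R̄ = 173.1375 + 0.483 × 2.1500 = 174.1760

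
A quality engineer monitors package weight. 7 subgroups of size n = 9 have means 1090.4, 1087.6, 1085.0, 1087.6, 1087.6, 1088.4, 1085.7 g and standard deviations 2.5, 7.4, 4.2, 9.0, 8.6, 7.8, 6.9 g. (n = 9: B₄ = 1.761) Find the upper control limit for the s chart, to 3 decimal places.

s̄ = (2.5 + 7.4 + 4.2 + 9.0 + 8.6 + 7.8 + 6.9) / 7 = 6.6286
UCL_s = B₄·s̄ = 1.761 × 6.6286 = 11.6729

11.673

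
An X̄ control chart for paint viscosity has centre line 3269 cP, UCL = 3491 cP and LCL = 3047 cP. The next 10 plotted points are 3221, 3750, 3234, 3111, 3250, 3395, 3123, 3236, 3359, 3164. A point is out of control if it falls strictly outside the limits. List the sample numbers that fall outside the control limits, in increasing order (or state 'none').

2

Compare each point to [3047, 3491]: sample 2 = 3750 > UCL.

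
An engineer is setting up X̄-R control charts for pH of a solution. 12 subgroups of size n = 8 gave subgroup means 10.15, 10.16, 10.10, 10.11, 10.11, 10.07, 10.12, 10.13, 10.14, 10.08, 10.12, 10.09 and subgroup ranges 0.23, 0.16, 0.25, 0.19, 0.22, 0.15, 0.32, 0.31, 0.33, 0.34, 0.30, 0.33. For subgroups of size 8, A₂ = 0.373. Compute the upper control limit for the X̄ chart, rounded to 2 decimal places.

X̄̄ = (10.15 + 10.16 + 10.10 + 10.11 + 10.11 + 10.07 + 10.12 + 10.13 + 10.14 + 10.08 + 10.12 + 10.09) / 12 = 121.3800 / 12 = 10.1150
R̄ = (0.23 + 0.16 + 0.25 + 0.19 + 0.22 + 0.15 + 0.32 + 0.31 + 0.33 + 0.34 + 0.30 + 0.33) / 12 = 3.1300 / 12 = 0.2608
UCL = X̄̄ + A₂·R̄ = 10.1150 + 0.373 × 0.2608 = 10.2123

10.21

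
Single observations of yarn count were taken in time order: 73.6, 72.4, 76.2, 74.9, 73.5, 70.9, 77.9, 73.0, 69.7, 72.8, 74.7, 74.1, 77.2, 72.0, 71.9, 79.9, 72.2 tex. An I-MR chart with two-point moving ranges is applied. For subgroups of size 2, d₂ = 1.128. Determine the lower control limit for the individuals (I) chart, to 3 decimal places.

64.760

X̄ = (73.6 + 72.4 + 76.2 + 74.9 + 73.5 + 70.9 + 77.9 + 73.0 + 69.7 + 72.8 + 74.7 + 74.1 + 77.2 + 72.0 + 71.9 + 79.9 + 72.2) / 17 = 73.9353
Moving ranges: 1.2, 3.8, 1.3, 1.4, 2.6, 7.0, 4.9, 3.3, 3.1, 1.9, 0.6, 3.1, 5.2, 0.1, 8.0, 7.7; M̄R̄ = 55.2000 / 16 = 3.4500
LCL = X̄ − 3·M̄R̄/d₂ = 73.9353 − 3 × 3.4500 / 1.128 = 64.7598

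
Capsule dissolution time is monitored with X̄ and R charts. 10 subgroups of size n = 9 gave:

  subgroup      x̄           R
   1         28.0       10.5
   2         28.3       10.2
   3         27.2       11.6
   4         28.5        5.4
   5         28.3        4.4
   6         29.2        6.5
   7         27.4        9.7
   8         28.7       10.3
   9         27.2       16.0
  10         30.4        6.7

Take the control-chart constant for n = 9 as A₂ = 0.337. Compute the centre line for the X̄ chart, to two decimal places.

28.32

X̄̄ = (28.0 + 28.3 + 27.2 + 28.5 + 28.3 + 29.2 + 27.4 + 28.7 + 27.2 + 30.4) / 10 = 283.2000 / 10 = 28.3200
CL = X̄̄ = 28.3200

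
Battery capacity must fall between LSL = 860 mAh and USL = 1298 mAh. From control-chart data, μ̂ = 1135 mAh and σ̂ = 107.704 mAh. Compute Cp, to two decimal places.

Cp = (USL − LSL) / (6σ̂) = (1298 − 860) / (6 × 107.704) = 438.0000 / 646.2240 = 0.6778

0.68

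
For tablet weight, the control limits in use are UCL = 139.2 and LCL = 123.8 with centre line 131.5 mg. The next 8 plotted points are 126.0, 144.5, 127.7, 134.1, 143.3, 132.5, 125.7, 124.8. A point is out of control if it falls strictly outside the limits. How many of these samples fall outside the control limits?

Compare each point to [123.8, 139.2]: sample 2 = 144.5 > UCL; sample 5 = 143.3 > UCL.

2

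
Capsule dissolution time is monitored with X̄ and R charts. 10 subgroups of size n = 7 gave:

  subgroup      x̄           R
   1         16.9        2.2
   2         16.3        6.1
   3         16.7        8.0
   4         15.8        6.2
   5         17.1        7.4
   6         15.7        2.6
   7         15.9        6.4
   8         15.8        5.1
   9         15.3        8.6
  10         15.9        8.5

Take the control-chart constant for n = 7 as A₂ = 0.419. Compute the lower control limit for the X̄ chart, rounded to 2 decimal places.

13.58

X̄̄ = (16.9 + 16.3 + 16.7 + 15.8 + 17.1 + 15.7 + 15.9 + 15.8 + 15.3 + 15.9) / 10 = 161.4000 / 10 = 16.1400
R̄ = (2.2 + 6.1 + 8.0 + 6.2 + 7.4 + 2.6 + 6.4 + 5.1 + 8.6 + 8.5) / 10 = 61.1000 / 10 = 6.1100
LCL = X̄̄ − A₂·R̄ = 16.1400 − 0.419 × 6.1100 = 13.5799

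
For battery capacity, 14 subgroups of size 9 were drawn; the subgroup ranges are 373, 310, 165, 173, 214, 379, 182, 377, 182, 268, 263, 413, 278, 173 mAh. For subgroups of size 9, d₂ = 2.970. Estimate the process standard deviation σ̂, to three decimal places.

90.188

R̄ = (373 + 310 + 165 + 173 + 214 + 379 + 182 + 377 + 182 + 268 + 263 + 413 + 278 + 173) / 14 = 267.8571
σ̂ = R̄ / d₂ = 267.8571 / 2.970 = 90.1876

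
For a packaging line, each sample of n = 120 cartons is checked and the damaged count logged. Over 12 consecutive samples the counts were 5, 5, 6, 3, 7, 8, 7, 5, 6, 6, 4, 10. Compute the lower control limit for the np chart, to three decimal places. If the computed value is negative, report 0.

p̄ = Σdᵢ / (k·n) = 72 / (12 × 120) = 0.05000
LCL = np̄ − 3·√(np̄(1−p̄)) = 6.0000 − 3 × 2.3875 = -1.1624 → 0 (negative, so LCL = 0)

0.000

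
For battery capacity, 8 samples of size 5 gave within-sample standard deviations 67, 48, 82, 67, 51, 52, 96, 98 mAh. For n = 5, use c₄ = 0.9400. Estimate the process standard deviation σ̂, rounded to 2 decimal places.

74.60

s̄ = (67 + 48 + 82 + 67 + 51 + 52 + 96 + 98) / 8 = 70.1250
σ̂ = s̄ / c₄ = 70.1250 / 0.9400 = 74.6011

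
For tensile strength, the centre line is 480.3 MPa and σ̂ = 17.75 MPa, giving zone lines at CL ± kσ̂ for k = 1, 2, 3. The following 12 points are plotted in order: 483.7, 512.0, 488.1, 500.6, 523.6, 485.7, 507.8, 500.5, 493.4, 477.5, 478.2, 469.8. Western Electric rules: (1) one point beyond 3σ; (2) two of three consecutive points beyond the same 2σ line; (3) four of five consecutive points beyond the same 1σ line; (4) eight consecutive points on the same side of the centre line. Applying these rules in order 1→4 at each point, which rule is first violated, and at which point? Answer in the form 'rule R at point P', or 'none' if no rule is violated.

Zone of each point (C = within 1σ̂, B = 1σ̂–2σ̂, A = 2σ̂–3σ̂, * = beyond 3σ̂; sign = side of CL): 1:+C, 2:+B, 3:+C, 4:+B, 5:+A, 6:+C, 7:+B, 8:+B, 9:+C, 10:-C, 11:-C, 12:-C
Rule 3 (four of five consecutive points beyond the same 1σ limit) is satisfied at point 8.

rule 3 at point 8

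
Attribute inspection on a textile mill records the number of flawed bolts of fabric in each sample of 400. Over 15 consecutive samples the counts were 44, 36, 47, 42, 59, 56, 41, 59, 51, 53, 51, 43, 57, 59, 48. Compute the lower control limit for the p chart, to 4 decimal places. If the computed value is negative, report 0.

p̄ = Σdᵢ / (k·n) = 746 / (15 × 400) = 0.12433
LCL = p̄ − 3·√(p̄(1−p̄)/n) = 0.12433 − 3 × 0.01650 = 0.07484

0.0748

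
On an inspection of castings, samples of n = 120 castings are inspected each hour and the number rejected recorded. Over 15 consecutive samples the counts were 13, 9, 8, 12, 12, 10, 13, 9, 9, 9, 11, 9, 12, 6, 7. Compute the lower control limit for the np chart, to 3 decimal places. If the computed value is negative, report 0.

p̄ = Σdᵢ / (k·n) = 149 / (15 × 120) = 0.08278
LCL = np̄ − 3·√(np̄(1−p̄)) = 9.9333 − 3 × 3.0185 = 0.8780

0.878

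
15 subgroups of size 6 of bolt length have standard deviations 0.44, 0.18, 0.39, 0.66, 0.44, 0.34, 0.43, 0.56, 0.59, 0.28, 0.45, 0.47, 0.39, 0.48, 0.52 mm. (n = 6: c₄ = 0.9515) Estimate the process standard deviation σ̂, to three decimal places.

s̄ = (0.44 + 0.18 + 0.39 + 0.66 + 0.44 + 0.34 + 0.43 + 0.56 + 0.59 + 0.28 + 0.45 + 0.47 + 0.39 + 0.48 + 0.52) / 15 = 0.4413
σ̂ = s̄ / c₄ = 0.4413 / 0.9515 = 0.4638

0.464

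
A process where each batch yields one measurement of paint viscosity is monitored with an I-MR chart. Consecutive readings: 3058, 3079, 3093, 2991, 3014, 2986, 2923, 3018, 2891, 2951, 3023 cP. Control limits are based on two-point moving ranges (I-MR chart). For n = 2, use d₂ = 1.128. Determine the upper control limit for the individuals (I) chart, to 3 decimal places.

X̄ = (3058 + 3079 + 3093 + 2991 + 3014 + 2986 + 2923 + 3018 + 2891 + 2951 + 3023) / 11 = 3002.4545
Moving ranges: 21, 14, 102, 23, 28, 63, 95, 127, 60, 72; M̄R̄ = 605.0000 / 10 = 60.5000
UCL = X̄ + 3·M̄R̄/d₂ = 3002.4545 + 3 × 60.5000 / 1.128 = 3163.3588

3163.359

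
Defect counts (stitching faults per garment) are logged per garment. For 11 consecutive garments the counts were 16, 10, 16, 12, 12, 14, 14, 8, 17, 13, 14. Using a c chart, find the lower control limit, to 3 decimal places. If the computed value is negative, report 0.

2.343

c̄ = (16 + 10 + 16 + 12 + 12 + 14 + 14 + 8 + 17 + 13 + 14) / 11 = 146 / 11 = 13.2727
LCL = c̄ − 3√c̄ = 13.2727 − 3 × 3.6432 = 2.3432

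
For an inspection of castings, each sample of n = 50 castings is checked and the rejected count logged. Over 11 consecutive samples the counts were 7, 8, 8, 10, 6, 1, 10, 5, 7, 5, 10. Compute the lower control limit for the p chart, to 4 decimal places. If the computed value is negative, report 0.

0.0000

p̄ = Σdᵢ / (k·n) = 77 / (11 × 50) = 0.14000
LCL = p̄ − 3·√(p̄(1−p̄)/n) = 0.14000 − 3 × 0.04907 = -0.00721 → 0 (negative, so LCL = 0)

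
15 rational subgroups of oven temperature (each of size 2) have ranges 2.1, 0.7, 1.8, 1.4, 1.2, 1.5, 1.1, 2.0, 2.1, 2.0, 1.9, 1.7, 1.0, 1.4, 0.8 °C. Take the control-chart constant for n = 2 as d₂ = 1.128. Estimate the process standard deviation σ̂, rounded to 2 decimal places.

R̄ = (2.1 + 0.7 + 1.8 + 1.4 + 1.2 + 1.5 + 1.1 + 2.0 + 2.1 + 2.0 + 1.9 + 1.7 + 1.0 + 1.4 + 0.8) / 15 = 1.5133
σ̂ = R̄ / d₂ = 1.5133 / 1.128 = 1.3416

1.34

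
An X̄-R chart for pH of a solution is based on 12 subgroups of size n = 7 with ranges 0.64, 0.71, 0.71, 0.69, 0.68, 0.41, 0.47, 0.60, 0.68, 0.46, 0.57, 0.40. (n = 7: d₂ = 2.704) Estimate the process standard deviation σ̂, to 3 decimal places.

R̄ = (0.64 + 0.71 + 0.71 + 0.69 + 0.68 + 0.41 + 0.47 + 0.60 + 0.68 + 0.46 + 0.57 + 0.40) / 12 = 0.5850
σ̂ = R̄ / d₂ = 0.5850 / 2.704 = 0.2163

0.216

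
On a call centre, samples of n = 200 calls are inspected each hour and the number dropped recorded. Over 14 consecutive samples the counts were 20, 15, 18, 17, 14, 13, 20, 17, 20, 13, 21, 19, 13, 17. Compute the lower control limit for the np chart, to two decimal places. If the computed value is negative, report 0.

5.12

p̄ = Σdᵢ / (k·n) = 237 / (14 × 200) = 0.08464
LCL = np̄ − 3·√(np̄(1−p̄)) = 16.9286 − 3 × 3.9365 = 5.1192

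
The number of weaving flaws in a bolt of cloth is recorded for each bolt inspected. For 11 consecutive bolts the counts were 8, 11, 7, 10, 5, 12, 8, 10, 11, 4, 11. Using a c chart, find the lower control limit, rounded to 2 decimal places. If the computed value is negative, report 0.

0.00

c̄ = (8 + 11 + 7 + 10 + 5 + 12 + 8 + 10 + 11 + 4 + 11) / 11 = 97 / 11 = 8.8182
LCL = c̄ − 3√c̄ = 8.8182 − 3 × 2.9695 = -0.0904 → 0 (cannot be negative)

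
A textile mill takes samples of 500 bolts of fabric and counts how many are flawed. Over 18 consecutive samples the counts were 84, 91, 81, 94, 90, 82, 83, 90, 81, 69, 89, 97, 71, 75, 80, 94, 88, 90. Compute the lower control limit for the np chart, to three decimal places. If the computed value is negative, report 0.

59.753

p̄ = Σdᵢ / (k·n) = 1529 / (18 × 500) = 0.16989
LCL = np̄ − 3·√(np̄(1−p̄)) = 84.9444 − 3 × 8.3972 = 59.7528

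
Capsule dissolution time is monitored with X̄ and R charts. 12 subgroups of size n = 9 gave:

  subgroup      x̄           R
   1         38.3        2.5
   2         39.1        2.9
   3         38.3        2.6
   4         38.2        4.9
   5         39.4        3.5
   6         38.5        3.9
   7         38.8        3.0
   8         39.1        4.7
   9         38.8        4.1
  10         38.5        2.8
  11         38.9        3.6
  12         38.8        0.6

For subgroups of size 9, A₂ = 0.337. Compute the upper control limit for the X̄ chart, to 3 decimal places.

X̄̄ = (38.3 + 39.1 + 38.3 + 38.2 + 39.4 + 38.5 + 38.8 + 39.1 + 38.8 + 38.5 + 38.9 + 38.8) / 12 = 464.7000 / 12 = 38.7250
R̄ = (2.5 + 2.9 + 2.6 + 4.9 + 3.5 + 3.9 + 3.0 + 4.7 + 4.1 + 2.8 + 3.6 + 0.6) / 12 = 39.1000 / 12 = 3.2583
UCL = X̄̄ + A₂·R̄ = 38.7250 + 0.337 × 3.2583 = 39.8231

39.823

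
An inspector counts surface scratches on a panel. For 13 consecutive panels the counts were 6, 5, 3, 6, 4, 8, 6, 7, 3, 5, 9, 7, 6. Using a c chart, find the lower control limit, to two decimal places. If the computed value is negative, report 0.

0.00

c̄ = (6 + 5 + 3 + 6 + 4 + 8 + 6 + 7 + 3 + 5 + 9 + 7 + 6) / 13 = 75 / 13 = 5.7692
LCL = c̄ − 3√c̄ = 5.7692 − 3 × 2.4019 = -1.4365 → 0 (cannot be negative)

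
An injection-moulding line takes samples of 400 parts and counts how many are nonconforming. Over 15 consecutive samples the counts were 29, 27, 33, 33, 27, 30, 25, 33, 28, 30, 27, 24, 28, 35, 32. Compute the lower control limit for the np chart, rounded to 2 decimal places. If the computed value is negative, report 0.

13.74

p̄ = Σdᵢ / (k·n) = 441 / (15 × 400) = 0.07350
LCL = np̄ − 3·√(np̄(1−p̄)) = 29.4000 − 3 × 5.2191 = 13.7427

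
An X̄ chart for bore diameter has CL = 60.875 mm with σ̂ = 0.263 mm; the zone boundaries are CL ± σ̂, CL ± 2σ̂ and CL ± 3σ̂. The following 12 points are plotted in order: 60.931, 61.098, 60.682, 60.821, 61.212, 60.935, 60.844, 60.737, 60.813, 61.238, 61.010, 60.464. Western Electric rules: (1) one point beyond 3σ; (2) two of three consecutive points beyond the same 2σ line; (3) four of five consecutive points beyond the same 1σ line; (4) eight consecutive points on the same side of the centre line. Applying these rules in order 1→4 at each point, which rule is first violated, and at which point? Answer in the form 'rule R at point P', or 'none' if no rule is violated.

Zone of each point (C = within 1σ̂, B = 1σ̂–2σ̂, A = 2σ̂–3σ̂, * = beyond 3σ̂; sign = side of CL): 1:+C, 2:+C, 3:-C, 4:-C, 5:+B, 6:+C, 7:-C, 8:-C, 9:-C, 10:+B, 11:+C, 12:-B
No rule fires across all 12 points.

none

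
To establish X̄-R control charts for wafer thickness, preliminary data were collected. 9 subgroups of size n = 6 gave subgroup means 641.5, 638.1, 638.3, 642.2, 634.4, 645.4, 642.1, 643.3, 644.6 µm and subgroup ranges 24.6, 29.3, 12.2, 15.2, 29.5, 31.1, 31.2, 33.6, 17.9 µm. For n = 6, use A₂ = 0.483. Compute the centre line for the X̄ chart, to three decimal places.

X̄̄ = (641.5 + 638.1 + 638.3 + 642.2 + 634.4 + 645.4 + 642.1 + 643.3 + 644.6) / 9 = 5769.9000 / 9 = 641.1000
CL = X̄̄ = 641.1000

641.100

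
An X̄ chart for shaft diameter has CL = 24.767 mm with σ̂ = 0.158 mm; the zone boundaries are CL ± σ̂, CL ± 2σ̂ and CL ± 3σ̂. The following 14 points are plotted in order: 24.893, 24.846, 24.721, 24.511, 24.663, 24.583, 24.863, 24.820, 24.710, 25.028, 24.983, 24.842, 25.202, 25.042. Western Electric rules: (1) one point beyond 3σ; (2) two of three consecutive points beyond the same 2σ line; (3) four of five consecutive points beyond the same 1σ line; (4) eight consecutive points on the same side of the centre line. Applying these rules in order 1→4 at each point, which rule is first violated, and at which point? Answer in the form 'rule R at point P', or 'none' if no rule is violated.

rule 3 at point 14

Zone of each point (C = within 1σ̂, B = 1σ̂–2σ̂, A = 2σ̂–3σ̂, * = beyond 3σ̂; sign = side of CL): 1:+C, 2:+C, 3:-C, 4:-B, 5:-C, 6:-B, 7:+C, 8:+C, 9:-C, 10:+B, 11:+B, 12:+C, 13:+A, 14:+B
Rule 3 (four of five consecutive points beyond the same 1σ limit) is satisfied at point 14.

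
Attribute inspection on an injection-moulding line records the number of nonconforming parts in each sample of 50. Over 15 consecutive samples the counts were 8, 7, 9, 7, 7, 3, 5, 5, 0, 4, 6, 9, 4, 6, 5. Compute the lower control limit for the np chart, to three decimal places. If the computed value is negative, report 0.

p̄ = Σdᵢ / (k·n) = 85 / (15 × 50) = 0.11333
LCL = np̄ − 3·√(np̄(1−p̄)) = 5.6667 − 3 × 2.2415 = -1.0579 → 0 (negative, so LCL = 0)

0.000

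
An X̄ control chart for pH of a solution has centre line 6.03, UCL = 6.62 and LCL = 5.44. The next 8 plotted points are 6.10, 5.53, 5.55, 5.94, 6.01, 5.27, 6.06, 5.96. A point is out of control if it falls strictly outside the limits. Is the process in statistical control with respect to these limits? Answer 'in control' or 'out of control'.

out of control

Compare each point to [5.44, 6.62]: sample 6 = 5.27 < LCL.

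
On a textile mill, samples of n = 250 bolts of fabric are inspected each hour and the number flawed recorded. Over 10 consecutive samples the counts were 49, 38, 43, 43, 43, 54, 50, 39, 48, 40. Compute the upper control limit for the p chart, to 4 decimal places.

p̄ = Σdᵢ / (k·n) = 447 / (10 × 250) = 0.17880
UCL = p̄ + 3·√(p̄(1−p̄)/n) = 0.17880 + 3 × √(0.17880×0.82120/250) = 0.17880 + 3 × 0.02423 = 0.25150

0.2515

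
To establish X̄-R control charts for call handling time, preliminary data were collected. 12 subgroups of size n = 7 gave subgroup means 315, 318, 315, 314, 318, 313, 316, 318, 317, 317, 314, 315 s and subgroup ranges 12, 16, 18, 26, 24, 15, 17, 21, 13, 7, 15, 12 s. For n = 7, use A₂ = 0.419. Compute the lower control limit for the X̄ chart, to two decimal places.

308.99

X̄̄ = (315 + 318 + 315 + 314 + 318 + 313 + 316 + 318 + 317 + 317 + 314 + 315) / 12 = 3790.0000 / 12 = 315.8333
R̄ = (12 + 16 + 18 + 26 + 24 + 15 + 17 + 21 + 13 + 7 + 15 + 12) / 12 = 196.0000 / 12 = 16.3333
LCL = X̄̄ − A₂·R̄ = 315.8333 − 0.419 × 16.3333 = 308.9897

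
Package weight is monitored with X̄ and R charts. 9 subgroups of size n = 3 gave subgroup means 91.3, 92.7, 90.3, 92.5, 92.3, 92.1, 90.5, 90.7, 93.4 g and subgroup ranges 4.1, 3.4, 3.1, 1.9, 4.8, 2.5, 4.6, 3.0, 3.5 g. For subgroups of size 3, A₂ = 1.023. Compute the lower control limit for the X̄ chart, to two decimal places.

88.24

X̄̄ = (91.3 + 92.7 + 90.3 + 92.5 + 92.3 + 92.1 + 90.5 + 90.7 + 93.4) / 9 = 825.8000 / 9 = 91.7556
R̄ = (4.1 + 3.4 + 3.1 + 1.9 + 4.8 + 2.5 + 4.6 + 3.0 + 3.5) / 9 = 30.9000 / 9 = 3.4333
LCL = X̄̄ − A₂·R̄ = 91.7556 − 1.023 × 3.4333 = 88.2433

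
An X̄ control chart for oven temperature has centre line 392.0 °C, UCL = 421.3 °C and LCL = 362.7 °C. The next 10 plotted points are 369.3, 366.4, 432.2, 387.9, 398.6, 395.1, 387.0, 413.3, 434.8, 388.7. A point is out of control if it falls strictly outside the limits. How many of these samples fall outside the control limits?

2

Compare each point to [362.7, 421.3]: sample 3 = 432.2 > UCL; sample 9 = 434.8 > UCL.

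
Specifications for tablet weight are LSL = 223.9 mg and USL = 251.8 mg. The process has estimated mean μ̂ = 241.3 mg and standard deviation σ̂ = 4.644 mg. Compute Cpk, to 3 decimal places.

0.754

Cpu = (USL − μ̂) / (3σ̂) = (251.8 − 241.3) / (3 × 4.644) = 0.7537; Cpl = (μ̂ − LSL) / (3σ̂) = (241.3 − 223.9) / (3 × 4.644) = 1.2489; Cpk = min(Cpu, Cpl) = 0.7537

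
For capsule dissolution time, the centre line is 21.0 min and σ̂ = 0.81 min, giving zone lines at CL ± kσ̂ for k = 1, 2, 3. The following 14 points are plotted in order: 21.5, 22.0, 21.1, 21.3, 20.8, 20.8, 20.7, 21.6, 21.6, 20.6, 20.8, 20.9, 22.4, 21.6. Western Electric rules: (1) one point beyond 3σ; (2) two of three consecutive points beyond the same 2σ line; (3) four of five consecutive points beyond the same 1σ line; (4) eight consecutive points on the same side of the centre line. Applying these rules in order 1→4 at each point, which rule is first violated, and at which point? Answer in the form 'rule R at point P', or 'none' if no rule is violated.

Zone of each point (C = within 1σ̂, B = 1σ̂–2σ̂, A = 2σ̂–3σ̂, * = beyond 3σ̂; sign = side of CL): 1:+C, 2:+B, 3:+C, 4:+C, 5:-C, 6:-C, 7:-C, 8:+C, 9:+C, 10:-C, 11:-C, 12:-C, 13:+B, 14:+C
No rule fires across all 14 points.

none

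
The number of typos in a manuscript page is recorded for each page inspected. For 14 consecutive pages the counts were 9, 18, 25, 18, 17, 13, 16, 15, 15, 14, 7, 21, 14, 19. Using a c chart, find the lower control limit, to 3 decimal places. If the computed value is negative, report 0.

3.866

c̄ = (9 + 18 + 25 + 18 + 17 + 13 + 16 + 15 + 15 + 14 + 7 + 21 + 14 + 19) / 14 = 221 / 14 = 15.7857
LCL = c̄ − 3√c̄ = 15.7857 − 3 × 3.9731 = 3.8663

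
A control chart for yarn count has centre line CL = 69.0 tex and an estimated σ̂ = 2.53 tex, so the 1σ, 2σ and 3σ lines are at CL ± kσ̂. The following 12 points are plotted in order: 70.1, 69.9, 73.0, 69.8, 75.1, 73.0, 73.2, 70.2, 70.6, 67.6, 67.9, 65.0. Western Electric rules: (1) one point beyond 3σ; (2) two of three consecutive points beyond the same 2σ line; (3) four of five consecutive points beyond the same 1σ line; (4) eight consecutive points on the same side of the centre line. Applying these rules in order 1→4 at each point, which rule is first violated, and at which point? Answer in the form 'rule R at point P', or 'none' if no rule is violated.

rule 3 at point 7

Zone of each point (C = within 1σ̂, B = 1σ̂–2σ̂, A = 2σ̂–3σ̂, * = beyond 3σ̂; sign = side of CL): 1:+C, 2:+C, 3:+B, 4:+C, 5:+A, 6:+B, 7:+B, 8:+C, 9:+C, 10:-C, 11:-C, 12:-B
Rule 3 (four of five consecutive points beyond the same 1σ limit) is satisfied at point 7.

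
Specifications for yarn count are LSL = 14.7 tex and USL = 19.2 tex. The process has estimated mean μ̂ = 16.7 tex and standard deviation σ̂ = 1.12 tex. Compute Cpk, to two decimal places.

0.60

Cpu = (USL − μ̂) / (3σ̂) = (19.2 − 16.7) / (3 × 1.12) = 0.7440; Cpl = (μ̂ − LSL) / (3σ̂) = (16.7 − 14.7) / (3 × 1.12) = 0.5952; Cpk = min(Cpu, Cpl) = 0.5952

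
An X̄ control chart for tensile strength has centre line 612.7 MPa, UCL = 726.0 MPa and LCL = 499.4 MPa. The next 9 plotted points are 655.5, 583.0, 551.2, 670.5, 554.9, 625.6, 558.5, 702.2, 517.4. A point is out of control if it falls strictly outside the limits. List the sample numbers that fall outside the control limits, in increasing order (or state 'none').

All 9 points lie within [499.4, 726.0].

none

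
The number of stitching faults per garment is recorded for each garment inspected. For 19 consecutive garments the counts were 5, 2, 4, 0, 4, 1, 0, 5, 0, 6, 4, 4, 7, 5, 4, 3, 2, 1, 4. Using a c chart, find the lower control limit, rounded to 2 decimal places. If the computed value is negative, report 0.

c̄ = (5 + 2 + 4 + 0 + 4 + 1 + 0 + 5 + 0 + 6 + 4 + 4 + 7 + 5 + 4 + 3 + 2 + 1 + 4) / 19 = 61 / 19 = 3.2105
LCL = c̄ − 3√c̄ = 3.2105 − 3 × 1.7918 = -2.1649 → 0 (cannot be negative)

0.00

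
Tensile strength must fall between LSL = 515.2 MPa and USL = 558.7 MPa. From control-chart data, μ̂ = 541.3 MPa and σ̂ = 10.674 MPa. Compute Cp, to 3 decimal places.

0.679

Cp = (USL − LSL) / (6σ̂) = (558.7 − 515.2) / (6 × 10.674) = 43.5000 / 64.0440 = 0.6792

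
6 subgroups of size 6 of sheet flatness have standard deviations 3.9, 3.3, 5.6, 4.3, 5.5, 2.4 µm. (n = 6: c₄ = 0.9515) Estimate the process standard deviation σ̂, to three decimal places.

4.379

s̄ = (3.9 + 3.3 + 5.6 + 4.3 + 5.5 + 2.4) / 6 = 4.1667
σ̂ = s̄ / c₄ = 4.1667 / 0.9515 = 4.3791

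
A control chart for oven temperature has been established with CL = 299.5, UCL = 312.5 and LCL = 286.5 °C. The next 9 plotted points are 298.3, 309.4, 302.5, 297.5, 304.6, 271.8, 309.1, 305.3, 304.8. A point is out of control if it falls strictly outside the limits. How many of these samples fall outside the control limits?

Compare each point to [286.5, 312.5]: sample 6 = 271.8 < LCL.

1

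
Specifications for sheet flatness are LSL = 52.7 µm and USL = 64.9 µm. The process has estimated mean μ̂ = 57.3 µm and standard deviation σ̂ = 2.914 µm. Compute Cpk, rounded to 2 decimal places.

0.53

Cpu = (USL − μ̂) / (3σ̂) = (64.9 − 57.3) / (3 × 2.914) = 0.8694; Cpl = (μ̂ − LSL) / (3σ̂) = (57.3 − 52.7) / (3 × 2.914) = 0.5262; Cpk = min(Cpu, Cpl) = 0.5262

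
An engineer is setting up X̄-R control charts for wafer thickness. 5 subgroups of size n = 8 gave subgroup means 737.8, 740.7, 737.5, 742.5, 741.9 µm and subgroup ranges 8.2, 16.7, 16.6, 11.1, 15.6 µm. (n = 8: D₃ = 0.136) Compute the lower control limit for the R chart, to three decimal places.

R̄ = (8.2 + 16.7 + 16.6 + 11.1 + 15.6) / 5 = 68.2000 / 5 = 13.6400
LCL_R = D₃·R̄ = 0.136 × 13.6400 = 1.8550

1.855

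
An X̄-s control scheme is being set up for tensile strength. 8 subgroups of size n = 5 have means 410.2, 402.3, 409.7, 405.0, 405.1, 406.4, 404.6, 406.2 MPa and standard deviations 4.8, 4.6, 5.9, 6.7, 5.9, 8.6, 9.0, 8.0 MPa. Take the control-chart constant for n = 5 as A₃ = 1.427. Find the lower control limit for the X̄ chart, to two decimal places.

X̄̄ = (410.2 + 402.3 + 409.7 + 405.0 + 405.1 + 406.4 + 404.6 + 406.2) / 8 = 406.1875
s̄ = (4.8 + 4.6 + 5.9 + 6.7 + 5.9 + 8.6 + 9.0 + 8.0) / 8 = 6.6875
LCL = X̄̄ − A₃·s̄ = 406.1875 − 1.427 × 6.6875 = 396.6444

396.64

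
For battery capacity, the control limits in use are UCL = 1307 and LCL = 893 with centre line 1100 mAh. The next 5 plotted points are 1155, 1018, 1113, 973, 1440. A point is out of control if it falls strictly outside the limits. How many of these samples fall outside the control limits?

Compare each point to [893, 1307]: sample 5 = 1440 > UCL.

1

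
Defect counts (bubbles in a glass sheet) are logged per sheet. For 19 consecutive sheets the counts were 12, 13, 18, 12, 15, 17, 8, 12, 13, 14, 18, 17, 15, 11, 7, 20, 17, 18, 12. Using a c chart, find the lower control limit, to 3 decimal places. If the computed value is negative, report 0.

2.870

c̄ = (12 + 13 + 18 + 12 + 15 + 17 + 8 + 12 + 13 + 14 + 18 + 17 + 15 + 11 + 7 + 20 + 17 + 18 + 12) / 19 = 269 / 19 = 14.1579
LCL = c̄ − 3√c̄ = 14.1579 − 3 × 3.7627 = 2.8698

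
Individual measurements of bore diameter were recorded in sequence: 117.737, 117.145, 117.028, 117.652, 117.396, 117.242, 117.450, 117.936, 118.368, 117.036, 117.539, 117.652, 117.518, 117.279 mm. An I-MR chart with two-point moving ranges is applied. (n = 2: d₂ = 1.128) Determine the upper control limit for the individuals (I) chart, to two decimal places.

X̄ = (117.737 + 117.145 + 117.028 + 117.652 + 117.396 + 117.242 + 117.450 + 117.936 + 118.368 + 117.036 + 117.539 + 117.652 + 117.518 + 117.279) / 14 = 117.4984
Moving ranges: 0.592, 0.117, 0.624, 0.256, 0.154, 0.208, 0.486, 0.432, 1.332, 0.503, 0.113, 0.134, 0.239; M̄R̄ = 5.1900 / 13 = 0.3992
UCL = X̄ + 3·M̄R̄/d₂ = 117.4984 + 3 × 0.3992 / 1.128 = 118.5602

118.56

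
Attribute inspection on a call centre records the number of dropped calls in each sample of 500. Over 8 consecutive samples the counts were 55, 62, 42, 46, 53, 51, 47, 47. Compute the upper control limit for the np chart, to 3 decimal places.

p̄ = Σdᵢ / (k·n) = 403 / (8 × 500) = 0.10075
UCL = np̄ + 3·√(np̄(1−p̄)) = 50.3750 + 3 × √(50.3750×0.89925) = 50.3750 + 3 × 6.7305 = 70.5665

70.567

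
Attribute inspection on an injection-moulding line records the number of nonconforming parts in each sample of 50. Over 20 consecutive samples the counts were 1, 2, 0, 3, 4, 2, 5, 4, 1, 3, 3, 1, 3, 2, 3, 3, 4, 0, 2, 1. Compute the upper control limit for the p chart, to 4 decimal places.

0.1368

p̄ = Σdᵢ / (k·n) = 47 / (20 × 50) = 0.04700
UCL = p̄ + 3·√(p̄(1−p̄)/n) = 0.04700 + 3 × √(0.04700×0.95300/50) = 0.04700 + 3 × 0.02993 = 0.13679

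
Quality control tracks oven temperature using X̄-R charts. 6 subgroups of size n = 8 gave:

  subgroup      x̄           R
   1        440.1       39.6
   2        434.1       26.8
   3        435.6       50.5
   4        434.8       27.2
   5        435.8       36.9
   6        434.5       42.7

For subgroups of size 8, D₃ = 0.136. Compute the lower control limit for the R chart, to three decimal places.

R̄ = (39.6 + 26.8 + 50.5 + 27.2 + 36.9 + 42.7) / 6 = 223.7000 / 6 = 37.2833
LCL_R = D₃·R̄ = 0.136 × 37.2833 = 5.0705

5.071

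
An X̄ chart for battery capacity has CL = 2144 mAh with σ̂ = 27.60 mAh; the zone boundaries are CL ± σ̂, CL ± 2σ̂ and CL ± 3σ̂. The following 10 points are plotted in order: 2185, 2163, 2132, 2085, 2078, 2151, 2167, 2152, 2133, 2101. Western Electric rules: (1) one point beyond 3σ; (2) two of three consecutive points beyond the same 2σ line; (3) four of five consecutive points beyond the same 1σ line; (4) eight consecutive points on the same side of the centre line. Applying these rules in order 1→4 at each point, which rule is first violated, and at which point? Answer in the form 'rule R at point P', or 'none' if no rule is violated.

Zone of each point (C = within 1σ̂, B = 1σ̂–2σ̂, A = 2σ̂–3σ̂, * = beyond 3σ̂; sign = side of CL): 1:+B, 2:+C, 3:-C, 4:-A, 5:-A, 6:+C, 7:+C, 8:+C, 9:-C, 10:-B
Rule 2 (two of three consecutive points beyond the same 2σ limit) is satisfied at point 5.

rule 2 at point 5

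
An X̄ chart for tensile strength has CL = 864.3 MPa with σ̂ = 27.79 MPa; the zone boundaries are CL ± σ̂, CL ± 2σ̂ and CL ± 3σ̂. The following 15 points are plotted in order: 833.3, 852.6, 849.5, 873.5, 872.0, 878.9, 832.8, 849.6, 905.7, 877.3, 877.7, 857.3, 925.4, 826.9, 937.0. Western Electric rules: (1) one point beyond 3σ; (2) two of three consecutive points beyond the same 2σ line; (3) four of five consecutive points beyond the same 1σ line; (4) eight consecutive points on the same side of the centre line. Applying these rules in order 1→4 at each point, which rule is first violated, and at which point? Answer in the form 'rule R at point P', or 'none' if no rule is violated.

Zone of each point (C = within 1σ̂, B = 1σ̂–2σ̂, A = 2σ̂–3σ̂, * = beyond 3σ̂; sign = side of CL): 1:-B, 2:-C, 3:-C, 4:+C, 5:+C, 6:+C, 7:-B, 8:-C, 9:+B, 10:+C, 11:+C, 12:-C, 13:+A, 14:-B, 15:+A
Rule 2 (two of three consecutive points beyond the same 2σ limit) is satisfied at point 15.

rule 2 at point 15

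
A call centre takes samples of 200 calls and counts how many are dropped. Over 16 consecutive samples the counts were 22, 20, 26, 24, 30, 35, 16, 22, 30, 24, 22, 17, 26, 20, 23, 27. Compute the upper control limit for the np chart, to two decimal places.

p̄ = Σdᵢ / (k·n) = 384 / (16 × 200) = 0.12000
UCL = np̄ + 3·√(np̄(1−p̄)) = 24.0000 + 3 × √(24.0000×0.88000) = 24.0000 + 3 × 4.5957 = 37.7870

37.79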